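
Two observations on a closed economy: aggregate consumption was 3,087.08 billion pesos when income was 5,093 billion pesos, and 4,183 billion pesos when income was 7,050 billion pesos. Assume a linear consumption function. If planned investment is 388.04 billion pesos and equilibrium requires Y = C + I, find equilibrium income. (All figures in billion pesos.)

MPC = (4183 − 3087.08)/(7050 − 5093) = 1095.92/1957 = 0.56
a = 3087.08 − 0.56(5093) = 235
Equilibrium: Y = 235 + 0.56Y + 388.04
0.44Y = 623.04, so Y = 623.04/0.44 = 1416

Y = 1416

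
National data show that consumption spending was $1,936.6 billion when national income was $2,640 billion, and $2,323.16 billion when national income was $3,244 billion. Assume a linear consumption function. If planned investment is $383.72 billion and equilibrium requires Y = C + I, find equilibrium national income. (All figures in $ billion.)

Y = 1752

MPC = (2323.16 − 1936.6)/(3244 − 2640) = 386.56/604 = 0.64
a = 1936.6 − 0.64(2640) = 247
Equilibrium: Y = 247 + 0.64Y + 383.72
0.36Y = 630.72, so Y = 630.72/0.36 = 1752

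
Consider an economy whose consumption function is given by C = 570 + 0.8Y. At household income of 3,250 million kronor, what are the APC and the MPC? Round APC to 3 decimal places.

APC = 0.975; MPC = 0.8

MPC = 0.8 (the slope of the consumption function)
C = 570 + 0.8(3250) = 3170, so APC = 3170/3250 = 0.975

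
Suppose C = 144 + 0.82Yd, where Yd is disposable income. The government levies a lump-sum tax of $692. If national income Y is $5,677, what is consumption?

C = 4231.7

Yd = Y − T = 5677 − 692 = 4985
C = 144 + 0.82(4985) = 144 + 4087.7 = 4231.7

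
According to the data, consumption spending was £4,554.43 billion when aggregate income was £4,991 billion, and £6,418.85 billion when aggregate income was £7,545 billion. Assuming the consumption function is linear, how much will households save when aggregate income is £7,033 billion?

MPC = (6418.85 − 4554.43)/(7545 − 4991) = 1864.42/2554 = 0.73
a = 4554.43 − 0.73(4991) = 4554.43 − 3643.43 = 911
C = 911 + 0.73(7033) = 6045.09
S = 7033 − 6045.09 = 987.91

S = 987.91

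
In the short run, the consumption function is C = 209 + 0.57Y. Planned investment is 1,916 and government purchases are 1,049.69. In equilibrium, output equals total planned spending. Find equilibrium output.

Y = C + I + G = 209 + 0.57Y + 1916 + 1049.69
Y − 0.57Y = 3174.69
0.43Y = 3174.69, so Y = 3174.69/0.43 = 7383

Y = 7383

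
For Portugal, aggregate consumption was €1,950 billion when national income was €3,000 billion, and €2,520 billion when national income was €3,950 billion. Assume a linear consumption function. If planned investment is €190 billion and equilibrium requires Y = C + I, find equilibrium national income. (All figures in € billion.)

Y = 850

MPC = (2520 − 1950)/(3950 − 3000) = 570/950 = 0.6
a = 1950 − 0.6(3000) = 150
Equilibrium: Y = 150 + 0.6Y + 190
0.4Y = 340, so Y = 340/0.4 = 850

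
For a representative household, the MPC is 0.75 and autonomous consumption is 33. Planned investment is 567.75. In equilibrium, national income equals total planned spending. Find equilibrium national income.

Y = 2403

Y = C + I = 33 + 0.75Y + 567.75
Y − 0.75Y = 600.75
0.25Y = 600.75, so Y = 600.75/0.25 = 2403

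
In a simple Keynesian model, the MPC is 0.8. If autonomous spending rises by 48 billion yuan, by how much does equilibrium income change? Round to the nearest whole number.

ΔY ≈ 240

The multiplier is 1/(1 − MPC) = 1/0.2.
ΔY = 48/0.2 = 240.00 ≈ 240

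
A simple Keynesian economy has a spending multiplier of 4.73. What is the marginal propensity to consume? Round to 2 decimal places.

MPC = 0.79

k = 1/(1 − MPC), so 1 − MPC = 1/k = 1/4.73 = 0.2114
MPC = 1 − 0.2114 = 0.79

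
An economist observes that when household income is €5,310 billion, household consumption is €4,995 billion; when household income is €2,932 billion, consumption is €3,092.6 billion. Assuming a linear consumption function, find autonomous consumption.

a = 747

MPC = ΔC/ΔY = (4995 − 3092.6)/(5310 − 2932) = 1902.4/2378 = 0.8
a = C − MPC·Y = 3092.6 − 0.8(2932) = 3092.6 − 2345.6 = 747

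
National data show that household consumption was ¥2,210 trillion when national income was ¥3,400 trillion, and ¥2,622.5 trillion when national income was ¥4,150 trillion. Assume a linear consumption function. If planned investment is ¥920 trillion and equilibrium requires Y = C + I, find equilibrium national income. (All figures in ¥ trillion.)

MPC = (2622.5 − 2210)/(4150 − 3400) = 412.5/750 = 0.55
a = 2210 − 0.55(3400) = 340
Equilibrium: Y = 340 + 0.55Y + 920
0.45Y = 1260, so Y = 1260/0.45 = 2800

Y = 2800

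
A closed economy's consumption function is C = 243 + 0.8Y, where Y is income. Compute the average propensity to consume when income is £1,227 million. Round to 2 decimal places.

C = 243 + 0.8(1227) = 1224.6
APC = C/Y = 1224.6/1227 = 1.00

APC = 1.00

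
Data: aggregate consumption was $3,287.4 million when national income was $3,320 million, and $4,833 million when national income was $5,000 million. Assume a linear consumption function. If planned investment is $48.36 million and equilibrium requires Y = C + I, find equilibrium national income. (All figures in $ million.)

Y = 3517

MPC = (4833 − 3287.4)/(5000 − 3320) = 1545.6/1680 = 0.92
a = 3287.4 − 0.92(3320) = 233
Equilibrium: Y = 233 + 0.92Y + 48.36
0.08Y = 281.36, so Y = 281.36/0.08 = 3517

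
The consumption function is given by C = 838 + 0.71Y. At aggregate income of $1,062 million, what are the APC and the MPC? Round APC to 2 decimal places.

MPC = 0.71 (the slope of the consumption function)
C = 838 + 0.71(1062) = 1592.02, so APC = 1592.02/1062 = 1.50

APC = 1.50; MPC = 0.71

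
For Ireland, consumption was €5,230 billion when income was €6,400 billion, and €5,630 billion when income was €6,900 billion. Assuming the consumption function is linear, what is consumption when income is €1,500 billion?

MPC = (5630 − 5230)/(6900 − 6400) = 400/500 = 0.8
a = 5230 − 0.8(6400) = 5230 − 5120 = 110
C = 110 + 0.8(1500) = 110 + 1200 = 1310

C = 1310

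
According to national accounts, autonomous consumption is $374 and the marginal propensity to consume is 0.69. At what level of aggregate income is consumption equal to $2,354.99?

Y = 2871

374 + 0.69Y = 2354.99
0.69Y = 1980.99, so Y = 1980.99/0.69 = 2871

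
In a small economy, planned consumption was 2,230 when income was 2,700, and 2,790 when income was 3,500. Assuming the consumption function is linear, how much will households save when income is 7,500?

MPC = (2790 − 2230)/(3500 − 2700) = 560/800 = 0.7
a = 2230 − 0.7(2700) = 2230 − 1890 = 340
C = 340 + 0.7(7500) = 5590
S = 7500 − 5590 = 1910

S = 1910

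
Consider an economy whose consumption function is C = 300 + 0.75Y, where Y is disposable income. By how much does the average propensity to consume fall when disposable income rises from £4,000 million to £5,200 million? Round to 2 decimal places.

At Y = 4000: C = 300 + 0.75(4000) = 3300, APC = 3300/4000 = 0.825
At Y = 5200: C = 4200, APC = 4200/5200 = 0.808
Fall in APC = 0.825 − 0.808 = 0.017 ≈ 0.02

ΔAPC = 0.02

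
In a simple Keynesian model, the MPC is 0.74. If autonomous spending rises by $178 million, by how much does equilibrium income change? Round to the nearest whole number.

ΔY ≈ 685

The multiplier is 1/(1 − MPC) = 1/0.26.
ΔY = 178/0.26 = 684.62 ≈ 685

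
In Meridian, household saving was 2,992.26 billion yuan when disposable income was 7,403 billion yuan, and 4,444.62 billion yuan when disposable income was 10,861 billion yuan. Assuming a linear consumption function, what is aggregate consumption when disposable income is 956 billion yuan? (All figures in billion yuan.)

MPS = ΔS/ΔY = (4444.62 − 2992.26)/(10861 − 7403) = 1452.36/3458 = 0.42
MPC = 1 − MPS = 0.58
Autonomous saving = 2992.26 − 0.42(7403) = -117, so a = 117
C = 117 + 0.58(956) = 117 + 554.48 = 671.48

C = 671.48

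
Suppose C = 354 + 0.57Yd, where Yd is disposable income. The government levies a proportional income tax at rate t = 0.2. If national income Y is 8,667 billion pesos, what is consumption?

Yd = (1 − 0.2)(8667) = 0.8(8667) = 6933.6
C = 354 + 0.57(6933.6) = 354 + 3952.152 = 4306.152

C = 4306.152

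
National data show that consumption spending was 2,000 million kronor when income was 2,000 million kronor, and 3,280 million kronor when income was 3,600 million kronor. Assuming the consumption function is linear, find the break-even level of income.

MPC = (3280 − 2000)/(3600 − 2000) = 1280/1600 = 0.8
a = 2000 − 0.8(2000) = 2000 − 1600 = 400
Break-even: Y = a/(1−MPC) = 400/0.2 = 2000

Y = 2000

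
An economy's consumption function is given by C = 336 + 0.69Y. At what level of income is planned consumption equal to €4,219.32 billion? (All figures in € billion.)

336 + 0.69Y = 4219.32
0.69Y = 3883.32, so Y = 3883.32/0.69 = 5628

Y = 5628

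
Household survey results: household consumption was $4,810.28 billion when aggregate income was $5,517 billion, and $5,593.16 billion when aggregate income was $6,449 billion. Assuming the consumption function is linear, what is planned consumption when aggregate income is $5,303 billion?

C = 4630.52

MPC = (5593.16 − 4810.28)/(6449 − 5517) = 782.88/932 = 0.84
a = 4810.28 − 0.84(5517) = 4810.28 − 4634.28 = 176
C = 176 + 0.84(5303) = 176 + 4454.52 = 4630.52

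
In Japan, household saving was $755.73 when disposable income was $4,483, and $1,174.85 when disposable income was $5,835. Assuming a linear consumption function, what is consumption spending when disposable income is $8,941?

MPS = ΔS/ΔY = (1174.85 − 755.73)/(5835 − 4483) = 419.12/1352 = 0.31
MPC = 1 − MPS = 0.69
Autonomous saving = 755.73 − 0.31(4483) = -634, so a = 634
C = 634 + 0.69(8941) = 634 + 6169.29 = 6803.29

C = 6803.29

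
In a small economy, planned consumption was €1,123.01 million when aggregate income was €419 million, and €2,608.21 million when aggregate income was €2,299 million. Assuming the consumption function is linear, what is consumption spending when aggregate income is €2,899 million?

C = 3082.21

MPC = (2608.21 − 1123.01)/(2299 − 419) = 1485.2/1880 = 0.79
a = 1123.01 − 0.79(419) = 1123.01 − 331.01 = 792
C = 792 + 0.79(2899) = 792 + 2290.21 = 3082.21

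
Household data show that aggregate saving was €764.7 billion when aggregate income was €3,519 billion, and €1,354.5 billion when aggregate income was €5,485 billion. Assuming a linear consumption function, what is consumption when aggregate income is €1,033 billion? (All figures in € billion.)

C = 1014.1

MPS = ΔS/ΔY = (1354.5 − 764.7)/(5485 − 3519) = 589.8/1966 = 0.3
MPC = 1 − MPS = 0.7
Autonomous saving = 764.7 − 0.3(3519) = -291, so a = 291
C = 291 + 0.7(1033) = 291 + 723.1 = 1014.1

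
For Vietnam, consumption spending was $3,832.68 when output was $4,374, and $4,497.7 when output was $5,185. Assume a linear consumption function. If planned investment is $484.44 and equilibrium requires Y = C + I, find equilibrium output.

MPC = (4497.7 − 3832.68)/(5185 − 4374) = 665.02/811 = 0.82
a = 3832.68 − 0.82(4374) = 246
Equilibrium: Y = 246 + 0.82Y + 484.44
0.18Y = 730.44, so Y = 730.44/0.18 = 4058

Y = 4058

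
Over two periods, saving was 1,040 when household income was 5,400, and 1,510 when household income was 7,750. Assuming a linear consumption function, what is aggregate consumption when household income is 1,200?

MPS = ΔS/ΔY = (1510 − 1040)/(7750 − 5400) = 470/2350 = 0.2
MPC = 1 − MPS = 0.8
Autonomous saving = 1040 − 0.2(5400) = -40, so a = 40
C = 40 + 0.8(1200) = 40 + 960 = 1000

C = 1000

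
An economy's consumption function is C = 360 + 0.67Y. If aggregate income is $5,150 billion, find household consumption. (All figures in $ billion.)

C = 3810.5

C = 360 + 0.67(5150) = 360 + 3450.5 = 3810.5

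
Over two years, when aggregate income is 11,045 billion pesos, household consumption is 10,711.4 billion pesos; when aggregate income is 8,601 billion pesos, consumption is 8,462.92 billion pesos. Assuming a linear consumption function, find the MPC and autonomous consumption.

MPC = ΔC/ΔY = (10711.4 − 8462.92)/(11045 − 8601) = 2248.48/2444 = 0.92
a = C − MPC·Y = 8462.92 − 0.92(8601) = 8462.92 − 7912.92 = 550

MPC = 0.92; a = 550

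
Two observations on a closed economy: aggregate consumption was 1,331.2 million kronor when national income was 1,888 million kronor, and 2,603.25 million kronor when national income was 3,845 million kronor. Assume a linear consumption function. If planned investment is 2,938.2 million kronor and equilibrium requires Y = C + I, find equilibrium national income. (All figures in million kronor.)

Y = 8692

MPC = (2603.25 − 1331.2)/(3845 − 1888) = 1272.05/1957 = 0.65
a = 1331.2 − 0.65(1888) = 104
Equilibrium: Y = 104 + 0.65Y + 2938.2
0.35Y = 3042.2, so Y = 3042.2/0.35 = 8692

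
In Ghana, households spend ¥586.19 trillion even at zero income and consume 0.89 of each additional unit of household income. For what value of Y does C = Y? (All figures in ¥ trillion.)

At break-even, C = Y: 586.19 + 0.89Y = Y
0.11Y = 586.19, so Y = 586.19/0.11 = 5329

Y = 5329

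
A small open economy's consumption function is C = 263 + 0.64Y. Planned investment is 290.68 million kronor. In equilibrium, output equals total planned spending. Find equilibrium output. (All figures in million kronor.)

Y = C + I = 263 + 0.64Y + 290.68
Y − 0.64Y = 553.68
0.36Y = 553.68, so Y = 553.68/0.36 = 1538

Y = 1538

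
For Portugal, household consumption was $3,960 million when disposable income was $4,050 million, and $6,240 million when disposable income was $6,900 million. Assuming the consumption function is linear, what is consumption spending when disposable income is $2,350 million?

MPC = (6240 − 3960)/(6900 − 4050) = 2280/2850 = 0.8
a = 3960 − 0.8(4050) = 3960 − 3240 = 720
C = 720 + 0.8(2350) = 720 + 1880 = 2600

C = 2600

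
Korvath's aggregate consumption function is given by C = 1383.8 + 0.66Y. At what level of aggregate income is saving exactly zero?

Y = 4070

At break-even, C = Y: 1383.8 + 0.66Y = Y
0.34Y = 1383.8, so Y = 1383.8/0.34 = 4070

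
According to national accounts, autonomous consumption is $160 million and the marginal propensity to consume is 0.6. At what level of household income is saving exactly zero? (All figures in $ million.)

Y = 400

At break-even, C = Y: 160 + 0.6Y = Y
0.4Y = 160, so Y = 160/0.4 = 400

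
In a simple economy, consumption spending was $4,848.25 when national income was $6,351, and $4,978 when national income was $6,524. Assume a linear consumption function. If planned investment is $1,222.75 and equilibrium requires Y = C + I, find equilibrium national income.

MPC = (4978 − 4848.25)/(6524 − 6351) = 129.75/173 = 0.75
a = 4848.25 − 0.75(6351) = 85
Equilibrium: Y = 85 + 0.75Y + 1222.75
0.25Y = 1307.75, so Y = 1307.75/0.25 = 5231

Y = 5231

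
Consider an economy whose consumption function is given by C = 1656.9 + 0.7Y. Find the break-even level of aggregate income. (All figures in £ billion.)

At break-even, C = Y: 1656.9 + 0.7Y = Y
0.3Y = 1656.9, so Y = 1656.9/0.3 = 5523

Y = 5523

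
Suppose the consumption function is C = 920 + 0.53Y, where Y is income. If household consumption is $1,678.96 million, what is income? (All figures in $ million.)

920 + 0.53Y = 1678.96
0.53Y = 758.96, so Y = 758.96/0.53 = 1432

Y = 1432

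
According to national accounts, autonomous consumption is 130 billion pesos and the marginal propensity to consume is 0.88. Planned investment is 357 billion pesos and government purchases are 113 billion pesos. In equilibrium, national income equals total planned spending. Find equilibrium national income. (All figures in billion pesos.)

Y = 5000

Y = C + I + G = 130 + 0.88Y + 357 + 113
Y − 0.88Y = 600
0.12Y = 600, so Y = 600/0.12 = 5000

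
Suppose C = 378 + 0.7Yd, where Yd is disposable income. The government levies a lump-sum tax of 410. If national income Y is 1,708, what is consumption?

Yd = Y − T = 1708 − 410 = 1298
C = 378 + 0.7(1298) = 378 + 908.6 = 1286.6

C = 1286.6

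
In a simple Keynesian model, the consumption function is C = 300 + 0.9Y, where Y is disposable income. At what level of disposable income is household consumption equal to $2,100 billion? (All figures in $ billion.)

Y = 2000

300 + 0.9Y = 2100
0.9Y = 1800, so Y = 1800/0.9 = 2000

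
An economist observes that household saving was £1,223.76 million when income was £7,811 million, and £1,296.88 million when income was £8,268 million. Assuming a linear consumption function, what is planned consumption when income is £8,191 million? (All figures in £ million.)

MPS = ΔS/ΔY = (1296.88 − 1223.76)/(8268 − 7811) = 73.12/457 = 0.16
MPC = 1 − MPS = 0.84
Autonomous saving = 1223.76 − 0.16(7811) = -26, so a = 26
C = 26 + 0.84(8191) = 26 + 6880.44 = 6906.44

C = 6906.44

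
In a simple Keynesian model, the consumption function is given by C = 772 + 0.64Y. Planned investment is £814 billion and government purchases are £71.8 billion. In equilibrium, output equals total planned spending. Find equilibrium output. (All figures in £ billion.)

Y = C + I + G = 772 + 0.64Y + 814 + 71.8
Y − 0.64Y = 1657.8
0.36Y = 1657.8, so Y = 1657.8/0.36 = 4605

Y = 4605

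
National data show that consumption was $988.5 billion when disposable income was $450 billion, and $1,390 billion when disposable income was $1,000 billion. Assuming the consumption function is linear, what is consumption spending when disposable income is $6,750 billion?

MPC = (1390 − 988.5)/(1000 − 450) = 401.5/550 = 0.73
a = 988.5 − 0.73(450) = 988.5 − 328.5 = 660
C = 660 + 0.73(6750) = 660 + 4927.5 = 5587.5

C = 5587.5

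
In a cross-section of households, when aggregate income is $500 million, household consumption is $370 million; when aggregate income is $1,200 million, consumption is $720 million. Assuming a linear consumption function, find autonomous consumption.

MPC = ΔC/ΔY = (720 − 370)/(1200 − 500) = 350/700 = 0.5
a = C − MPC·Y = 370 − 0.5(500) = 370 − 250 = 120

a = 120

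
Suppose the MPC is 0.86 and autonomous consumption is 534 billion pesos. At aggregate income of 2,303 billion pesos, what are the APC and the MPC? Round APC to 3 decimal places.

APC = 1.092; MPC = 0.86

MPC = 0.86 (the slope of the consumption function)
C = 534 + 0.86(2303) = 2514.58, so APC = 2514.58/2303 = 1.092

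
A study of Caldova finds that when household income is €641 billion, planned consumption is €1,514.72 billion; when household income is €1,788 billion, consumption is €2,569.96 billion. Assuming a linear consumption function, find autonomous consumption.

MPC = ΔC/ΔY = (2569.96 − 1514.72)/(1788 − 641) = 1055.24/1147 = 0.92
a = C − MPC·Y = 1514.72 − 0.92(641) = 1514.72 − 589.72 = 925

a = 925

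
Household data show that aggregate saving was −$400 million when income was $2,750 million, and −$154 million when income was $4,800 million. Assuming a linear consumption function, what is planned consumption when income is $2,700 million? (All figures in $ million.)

C = 3106

MPS = ΔS/ΔY = (-154 − (-400))/(4800 − 2750) = 246/2050 = 0.12
MPC = 1 − MPS = 0.88
Autonomous saving = -400 − 0.12(2750) = -730, so a = 730
C = 730 + 0.88(2700) = 730 + 2376 = 3106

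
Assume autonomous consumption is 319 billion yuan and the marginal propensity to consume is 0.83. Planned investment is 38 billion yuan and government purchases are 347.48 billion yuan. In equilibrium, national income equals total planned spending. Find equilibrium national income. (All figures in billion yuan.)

Y = 4144

Y = C + I + G = 319 + 0.83Y + 38 + 347.48
Y − 0.83Y = 704.48
0.17Y = 704.48, so Y = 704.48/0.17 = 4144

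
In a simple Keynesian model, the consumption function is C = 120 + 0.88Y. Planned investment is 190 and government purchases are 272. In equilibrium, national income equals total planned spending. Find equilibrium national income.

Y = 4850

Y = C + I + G = 120 + 0.88Y + 190 + 272
Y − 0.88Y = 582
0.12Y = 582, so Y = 582/0.12 = 4850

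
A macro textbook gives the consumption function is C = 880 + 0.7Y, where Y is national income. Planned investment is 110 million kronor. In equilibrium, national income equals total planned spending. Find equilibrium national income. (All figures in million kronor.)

Y = 3300

Y = C + I = 880 + 0.7Y + 110
Y − 0.7Y = 990
0.3Y = 990, so Y = 990/0.3 = 3300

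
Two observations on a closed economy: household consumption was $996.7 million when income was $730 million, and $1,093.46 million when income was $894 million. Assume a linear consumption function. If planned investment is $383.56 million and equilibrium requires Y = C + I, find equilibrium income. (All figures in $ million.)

Y = 2316

MPC = (1093.46 − 996.7)/(894 − 730) = 96.76/164 = 0.59
a = 996.7 − 0.59(730) = 566
Equilibrium: Y = 566 + 0.59Y + 383.56
0.41Y = 949.56, so Y = 949.56/0.41 = 2316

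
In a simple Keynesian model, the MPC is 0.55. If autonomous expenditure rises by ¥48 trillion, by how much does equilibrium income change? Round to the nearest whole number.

The multiplier is 1/(1 − MPC) = 1/0.45.
ΔY = 48/0.45 = 106.67 ≈ 107

ΔY ≈ 107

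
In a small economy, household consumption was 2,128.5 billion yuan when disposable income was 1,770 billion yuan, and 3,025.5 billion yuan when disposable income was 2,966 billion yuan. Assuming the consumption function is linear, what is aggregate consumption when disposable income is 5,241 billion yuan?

MPC = (3025.5 − 2128.5)/(2966 − 1770) = 897/1196 = 0.75
a = 2128.5 − 0.75(1770) = 2128.5 − 1327.5 = 801
C = 801 + 0.75(5241) = 801 + 3930.75 = 4731.75

C = 4731.75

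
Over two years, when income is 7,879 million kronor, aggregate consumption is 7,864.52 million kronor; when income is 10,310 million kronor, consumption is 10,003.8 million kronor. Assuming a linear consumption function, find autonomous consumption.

MPC = ΔC/ΔY = (10003.8 − 7864.52)/(10310 − 7879) = 2139.28/2431 = 0.88
a = C − MPC·Y = 7864.52 − 0.88(7879) = 7864.52 − 6933.52 = 931

a = 931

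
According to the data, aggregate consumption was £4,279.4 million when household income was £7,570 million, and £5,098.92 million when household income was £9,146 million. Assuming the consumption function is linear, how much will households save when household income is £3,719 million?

S = 1442.12

MPC = (5098.92 − 4279.4)/(9146 − 7570) = 819.52/1576 = 0.52
a = 4279.4 − 0.52(7570) = 4279.4 − 3936.4 = 343
C = 343 + 0.52(3719) = 2276.88
S = 3719 − 2276.88 = 1442.12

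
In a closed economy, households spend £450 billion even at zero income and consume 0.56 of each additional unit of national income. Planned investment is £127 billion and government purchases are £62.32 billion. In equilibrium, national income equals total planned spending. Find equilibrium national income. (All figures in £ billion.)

Y = 1453

Y = C + I + G = 450 + 0.56Y + 127 + 62.32
Y − 0.56Y = 639.32
0.44Y = 639.32, so Y = 639.32/0.44 = 1453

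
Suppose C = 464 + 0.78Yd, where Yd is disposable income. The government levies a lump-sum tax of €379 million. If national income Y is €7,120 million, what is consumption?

C = 5721.98

Yd = Y − T = 7120 − 379 = 6741
C = 464 + 0.78(6741) = 464 + 5257.98 = 5721.98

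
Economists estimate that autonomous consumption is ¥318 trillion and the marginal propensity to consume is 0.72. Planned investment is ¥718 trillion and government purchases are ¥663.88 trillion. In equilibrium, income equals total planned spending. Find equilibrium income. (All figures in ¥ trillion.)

Y = C + I + G = 318 + 0.72Y + 718 + 663.88
Y − 0.72Y = 1699.88
0.28Y = 1699.88, so Y = 1699.88/0.28 = 6071

Y = 6071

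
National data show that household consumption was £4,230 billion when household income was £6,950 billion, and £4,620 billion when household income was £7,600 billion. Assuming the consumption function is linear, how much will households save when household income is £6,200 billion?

MPC = (4620 − 4230)/(7600 − 6950) = 390/650 = 0.6
a = 4230 − 0.6(6950) = 4230 − 4170 = 60
C = 60 + 0.6(6200) = 3780
S = 6200 − 3780 = 2420

S = 2420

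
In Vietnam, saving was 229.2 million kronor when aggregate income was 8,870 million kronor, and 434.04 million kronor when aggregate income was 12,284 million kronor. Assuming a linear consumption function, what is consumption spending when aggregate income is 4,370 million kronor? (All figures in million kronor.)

MPS = ΔS/ΔY = (434.04 − 229.2)/(12284 − 8870) = 204.84/3414 = 0.06
MPC = 1 − MPS = 0.94
Autonomous saving = 229.2 − 0.06(8870) = -303, so a = 303
C = 303 + 0.94(4370) = 303 + 4107.8 = 4410.8

C = 4410.8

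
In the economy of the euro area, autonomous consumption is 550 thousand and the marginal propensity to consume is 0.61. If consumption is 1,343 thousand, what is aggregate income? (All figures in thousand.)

550 + 0.61Y = 1343
0.61Y = 793, so Y = 793/0.61 = 1300

Y = 1300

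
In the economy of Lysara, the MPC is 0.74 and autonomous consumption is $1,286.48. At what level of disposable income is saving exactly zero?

At break-even, C = Y: 1286.48 + 0.74Y = Y
0.26Y = 1286.48, so Y = 1286.48/0.26 = 4948

Y = 4948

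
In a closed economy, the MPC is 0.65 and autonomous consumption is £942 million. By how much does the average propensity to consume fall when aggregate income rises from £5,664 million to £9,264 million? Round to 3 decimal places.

At Y = 5664: C = 942 + 0.65(5664) = 4623.6, APC = 4623.6/5664 = 0.8163
At Y = 9264: C = 6963.6, APC = 6963.6/9264 = 0.7517
Fall in APC = 0.8163 − 0.7517 = 0.0646 ≈ 0.065

ΔAPC = 0.065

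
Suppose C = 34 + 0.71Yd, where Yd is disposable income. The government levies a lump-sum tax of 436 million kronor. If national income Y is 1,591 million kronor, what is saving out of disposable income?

Yd = Y − T = 1591 − 436 = 1155
C = 34 + 0.71(1155) = 34 + 820.05 = 854.05
S = Yd − C = 1155 − 854.05 = 300.95

S = 300.95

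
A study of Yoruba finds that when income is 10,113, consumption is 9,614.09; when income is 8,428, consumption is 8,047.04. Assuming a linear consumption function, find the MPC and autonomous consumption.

MPC = 0.93; a = 209

MPC = ΔC/ΔY = (9614.09 − 8047.04)/(10113 − 8428) = 1567.05/1685 = 0.93
a = C − MPC·Y = 8047.04 − 0.93(8428) = 8047.04 − 7838.04 = 209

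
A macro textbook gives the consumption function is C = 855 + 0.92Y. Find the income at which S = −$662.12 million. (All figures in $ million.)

Y = 2411

S = Y − C = -855 + 0.08Y
-855 + 0.08Y = -662.12, so 0.08Y = 192.88 and Y = 2411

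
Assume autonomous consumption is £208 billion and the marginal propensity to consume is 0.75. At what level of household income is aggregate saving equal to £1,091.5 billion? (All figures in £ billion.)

Y = 5198

S = Y − C = -208 + 0.25Y
-208 + 0.25Y = 1091.5, so 0.25Y = 1299.5 and Y = 5198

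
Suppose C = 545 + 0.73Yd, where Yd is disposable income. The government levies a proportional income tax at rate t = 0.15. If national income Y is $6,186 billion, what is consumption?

Yd = (1 − 0.15)(6186) = 0.85(6186) = 5258.1
C = 545 + 0.73(5258.1) = 545 + 3838.413 = 4383.413

C = 4383.413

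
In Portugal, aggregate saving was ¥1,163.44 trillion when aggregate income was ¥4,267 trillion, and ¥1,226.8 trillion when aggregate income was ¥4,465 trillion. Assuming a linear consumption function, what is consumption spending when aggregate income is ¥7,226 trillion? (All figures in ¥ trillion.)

C = 5115.68

MPS = ΔS/ΔY = (1226.8 − 1163.44)/(4465 − 4267) = 63.36/198 = 0.32
MPC = 1 − MPS = 0.68
Autonomous saving = 1163.44 − 0.32(4267) = -202, so a = 202
C = 202 + 0.68(7226) = 202 + 4913.68 = 5115.68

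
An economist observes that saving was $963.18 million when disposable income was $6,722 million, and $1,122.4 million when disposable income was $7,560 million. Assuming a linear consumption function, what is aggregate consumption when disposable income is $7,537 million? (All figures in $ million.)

C = 6418.97

MPS = ΔS/ΔY = (1122.4 − 963.18)/(7560 − 6722) = 159.22/838 = 0.19
MPC = 1 − MPS = 0.81
Autonomous saving = 963.18 − 0.19(6722) = -314, so a = 314
C = 314 + 0.81(7537) = 314 + 6104.97 = 6418.97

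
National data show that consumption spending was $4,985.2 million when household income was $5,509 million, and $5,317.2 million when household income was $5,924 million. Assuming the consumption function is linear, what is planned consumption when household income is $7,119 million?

C = 6273.2

MPC = (5317.2 − 4985.2)/(5924 − 5509) = 332/415 = 0.8
a = 4985.2 − 0.8(5509) = 4985.2 − 4407.2 = 578
C = 578 + 0.8(7119) = 578 + 5695.2 = 6273.2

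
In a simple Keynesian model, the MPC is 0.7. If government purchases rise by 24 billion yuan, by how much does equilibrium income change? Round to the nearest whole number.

ΔY ≈ 80

The multiplier is 1/(1 − MPC) = 1/0.3.
ΔY = 24/0.3 = 80.00 ≈ 80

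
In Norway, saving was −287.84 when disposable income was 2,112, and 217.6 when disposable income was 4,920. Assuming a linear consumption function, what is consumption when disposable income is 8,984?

C = 8034.88

MPS = ΔS/ΔY = (217.6 − (-287.84))/(4920 − 2112) = 505.44/2808 = 0.18
MPC = 1 − MPS = 0.82
Autonomous saving = -287.84 − 0.18(2112) = -668, so a = 668
C = 668 + 0.82(8984) = 668 + 7366.88 = 8034.88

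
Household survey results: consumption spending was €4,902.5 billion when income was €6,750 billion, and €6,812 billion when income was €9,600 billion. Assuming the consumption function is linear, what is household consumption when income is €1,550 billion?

MPC = (6812 − 4902.5)/(9600 − 6750) = 1909.5/2850 = 0.67
a = 4902.5 − 0.67(6750) = 4902.5 − 4522.5 = 380
C = 380 + 0.67(1550) = 380 + 1038.5 = 1418.5

C = 1418.5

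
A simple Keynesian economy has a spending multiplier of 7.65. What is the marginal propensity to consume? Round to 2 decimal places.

k = 1/(1 − MPC), so 1 − MPC = 1/k = 1/7.65 = 0.1307
MPC = 1 − 0.1307 = 0.87

MPC = 0.87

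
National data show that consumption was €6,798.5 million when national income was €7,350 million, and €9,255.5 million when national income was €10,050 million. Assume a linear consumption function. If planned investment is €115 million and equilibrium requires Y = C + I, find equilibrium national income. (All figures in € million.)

MPC = (9255.5 − 6798.5)/(10050 − 7350) = 2457/2700 = 0.91
a = 6798.5 − 0.91(7350) = 110
Equilibrium: Y = 110 + 0.91Y + 115
0.09Y = 225, so Y = 225/0.09 = 2500

Y = 2500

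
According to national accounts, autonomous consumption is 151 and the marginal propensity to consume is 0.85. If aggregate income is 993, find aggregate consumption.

C = 995.05

C = 151 + 0.85(993) = 151 + 844.05 = 995.05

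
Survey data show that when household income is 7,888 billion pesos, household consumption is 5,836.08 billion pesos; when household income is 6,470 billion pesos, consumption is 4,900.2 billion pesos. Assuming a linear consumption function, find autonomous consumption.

a = 630

MPC = ΔC/ΔY = (5836.08 − 4900.2)/(7888 − 6470) = 935.88/1418 = 0.66
a = C − MPC·Y = 4900.2 − 0.66(6470) = 4900.2 − 4270.2 = 630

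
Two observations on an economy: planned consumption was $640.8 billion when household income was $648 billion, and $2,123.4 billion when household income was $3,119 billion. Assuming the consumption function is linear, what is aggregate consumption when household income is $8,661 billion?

C = 5448.6

MPC = (2123.4 − 640.8)/(3119 − 648) = 1482.6/2471 = 0.6
a = 640.8 − 0.6(648) = 640.8 − 388.8 = 252
C = 252 + 0.6(8661) = 252 + 5196.6 = 5448.6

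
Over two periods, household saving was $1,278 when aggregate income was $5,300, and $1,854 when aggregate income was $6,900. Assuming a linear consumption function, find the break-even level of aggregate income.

Y = 1750

MPS = ΔS/ΔY = (1854 − 1278)/(6900 − 5300) = 576/1600 = 0.36
MPC = 1 − MPS = 0.64
From S(5300) = 1278: −a + 0.36(5300) = 1278, so a = 1908 − 1278 = 630
Break-even (S = 0): Y = a/MPS = 630/0.36 = 1750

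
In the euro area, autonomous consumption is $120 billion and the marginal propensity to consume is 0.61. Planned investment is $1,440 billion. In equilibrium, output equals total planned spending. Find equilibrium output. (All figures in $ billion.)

Y = C + I = 120 + 0.61Y + 1440
Y − 0.61Y = 1560
0.39Y = 1560, so Y = 1560/0.39 = 4000

Y = 4000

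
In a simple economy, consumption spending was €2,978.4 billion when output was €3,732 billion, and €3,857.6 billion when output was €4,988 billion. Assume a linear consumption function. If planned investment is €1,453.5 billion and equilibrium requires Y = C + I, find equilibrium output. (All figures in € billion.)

MPC = (3857.6 − 2978.4)/(4988 − 3732) = 879.2/1256 = 0.7
a = 2978.4 − 0.7(3732) = 366
Equilibrium: Y = 366 + 0.7Y + 1453.5
0.3Y = 1819.5, so Y = 1819.5/0.3 = 6065

Y = 6065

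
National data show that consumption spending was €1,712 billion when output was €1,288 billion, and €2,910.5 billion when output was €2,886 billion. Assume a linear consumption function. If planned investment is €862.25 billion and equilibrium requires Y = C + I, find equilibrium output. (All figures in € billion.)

MPC = (2910.5 − 1712)/(2886 − 1288) = 1198.5/1598 = 0.75
a = 1712 − 0.75(1288) = 746
Equilibrium: Y = 746 + 0.75Y + 862.25
0.25Y = 1608.25, so Y = 1608.25/0.25 = 6433

Y = 6433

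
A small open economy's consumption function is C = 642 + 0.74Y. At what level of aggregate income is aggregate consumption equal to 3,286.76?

Y = 3574

642 + 0.74Y = 3286.76
0.74Y = 2644.76, so Y = 2644.76/0.74 = 3574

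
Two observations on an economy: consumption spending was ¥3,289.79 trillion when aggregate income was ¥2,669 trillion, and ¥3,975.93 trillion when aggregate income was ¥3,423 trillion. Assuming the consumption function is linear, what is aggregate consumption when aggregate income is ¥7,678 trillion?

MPC = (3975.93 − 3289.79)/(3423 − 2669) = 686.14/754 = 0.91
a = 3289.79 − 0.91(2669) = 3289.79 − 2428.79 = 861
C = 861 + 0.91(7678) = 861 + 6986.98 = 7847.98

C = 7847.98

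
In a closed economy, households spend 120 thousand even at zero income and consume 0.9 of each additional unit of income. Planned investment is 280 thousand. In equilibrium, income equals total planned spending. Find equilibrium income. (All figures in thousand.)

Y = 4000

Y = C + I = 120 + 0.9Y + 280
Y − 0.9Y = 400
0.1Y = 400, so Y = 400/0.1 = 4000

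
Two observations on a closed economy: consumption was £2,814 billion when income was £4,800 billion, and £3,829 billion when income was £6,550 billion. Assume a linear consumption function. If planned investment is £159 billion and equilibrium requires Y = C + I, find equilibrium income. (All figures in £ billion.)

MPC = (3829 − 2814)/(6550 − 4800) = 1015/1750 = 0.58
a = 2814 − 0.58(4800) = 30
Equilibrium: Y = 30 + 0.58Y + 159
0.42Y = 189, so Y = 189/0.42 = 450

Y = 450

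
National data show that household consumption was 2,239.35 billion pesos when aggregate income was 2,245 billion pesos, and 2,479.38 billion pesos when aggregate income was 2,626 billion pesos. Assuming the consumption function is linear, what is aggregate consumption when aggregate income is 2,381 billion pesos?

C = 2325.03

MPC = (2479.38 − 2239.35)/(2626 − 2245) = 240.03/381 = 0.63
a = 2239.35 − 0.63(2245) = 2239.35 − 1414.35 = 825
C = 825 + 0.63(2381) = 825 + 1500.03 = 2325.03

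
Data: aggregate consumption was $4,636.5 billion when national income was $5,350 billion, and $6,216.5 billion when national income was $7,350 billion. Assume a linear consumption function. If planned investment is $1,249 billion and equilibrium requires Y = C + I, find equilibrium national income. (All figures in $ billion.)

Y = 7900

MPC = (6216.5 − 4636.5)/(7350 − 5350) = 1580/2000 = 0.79
a = 4636.5 − 0.79(5350) = 410
Equilibrium: Y = 410 + 0.79Y + 1249
0.21Y = 1659, so Y = 1659/0.21 = 7900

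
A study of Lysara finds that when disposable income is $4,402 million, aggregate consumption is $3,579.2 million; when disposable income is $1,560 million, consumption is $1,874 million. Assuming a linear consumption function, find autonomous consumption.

MPC = ΔC/ΔY = (3579.2 − 1874)/(4402 − 1560) = 1705.2/2842 = 0.6
a = C − MPC·Y = 1874 − 0.6(1560) = 1874 − 936 = 938

a = 938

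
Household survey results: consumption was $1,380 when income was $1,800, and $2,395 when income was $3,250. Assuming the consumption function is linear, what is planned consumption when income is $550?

MPC = (2395 − 1380)/(3250 − 1800) = 1015/1450 = 0.7
a = 1380 − 0.7(1800) = 1380 − 1260 = 120
C = 120 + 0.7(550) = 120 + 385 = 505

C = 505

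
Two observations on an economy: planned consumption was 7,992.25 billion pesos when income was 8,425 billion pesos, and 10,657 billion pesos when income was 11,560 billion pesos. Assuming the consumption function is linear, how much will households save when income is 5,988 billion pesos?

S = 67.2

MPC = (10657 − 7992.25)/(11560 − 8425) = 2664.75/3135 = 0.85
a = 7992.25 − 0.85(8425) = 7992.25 − 7161.25 = 831
C = 831 + 0.85(5988) = 5920.8
S = 5988 − 5920.8 = 67.2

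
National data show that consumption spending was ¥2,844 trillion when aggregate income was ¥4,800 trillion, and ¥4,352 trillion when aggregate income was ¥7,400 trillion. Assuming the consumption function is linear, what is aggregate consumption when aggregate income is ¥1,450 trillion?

C = 901

MPC = (4352 − 2844)/(7400 − 4800) = 1508/2600 = 0.58
a = 2844 − 0.58(4800) = 2844 − 2784 = 60
C = 60 + 0.58(1450) = 60 + 841 = 901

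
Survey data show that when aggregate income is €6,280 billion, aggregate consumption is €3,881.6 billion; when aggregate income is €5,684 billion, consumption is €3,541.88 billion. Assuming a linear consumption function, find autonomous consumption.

a = 302

MPC = ΔC/ΔY = (3881.6 − 3541.88)/(6280 − 5684) = 339.72/596 = 0.57
a = C − MPC·Y = 3541.88 − 0.57(5684) = 3541.88 − 3239.88 = 302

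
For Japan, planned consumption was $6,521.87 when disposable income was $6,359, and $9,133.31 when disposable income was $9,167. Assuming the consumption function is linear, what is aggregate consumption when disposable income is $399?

MPC = (9133.31 − 6521.87)/(9167 − 6359) = 2611.44/2808 = 0.93
a = 6521.87 − 0.93(6359) = 6521.87 − 5913.87 = 608
C = 608 + 0.93(399) = 608 + 371.07 = 979.07

C = 979.07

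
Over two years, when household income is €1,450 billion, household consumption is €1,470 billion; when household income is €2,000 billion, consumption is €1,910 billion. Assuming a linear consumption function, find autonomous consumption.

MPC = ΔC/ΔY = (1910 − 1470)/(2000 − 1450) = 440/550 = 0.8
a = C − MPC·Y = 1470 − 0.8(1450) = 1470 − 1160 = 310

a = 310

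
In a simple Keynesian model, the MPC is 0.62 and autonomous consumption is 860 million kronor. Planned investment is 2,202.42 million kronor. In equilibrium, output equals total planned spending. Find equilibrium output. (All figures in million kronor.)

Y = 8059

Y = C + I = 860 + 0.62Y + 2202.42
Y − 0.62Y = 3062.42
0.38Y = 3062.42, so Y = 3062.42/0.38 = 8059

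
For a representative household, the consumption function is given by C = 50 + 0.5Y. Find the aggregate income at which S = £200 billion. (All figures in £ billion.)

S = Y − C = -50 + 0.5Y
-50 + 0.5Y = 200, so 0.5Y = 250 and Y = 500

Y = 500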